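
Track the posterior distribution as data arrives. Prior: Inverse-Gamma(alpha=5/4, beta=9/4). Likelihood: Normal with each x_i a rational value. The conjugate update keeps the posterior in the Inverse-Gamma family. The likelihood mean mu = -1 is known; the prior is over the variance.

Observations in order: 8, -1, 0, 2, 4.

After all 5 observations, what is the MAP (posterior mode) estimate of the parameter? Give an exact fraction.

241/19

obs 1: x=8 → posterior Inverse-Gamma(7/4, 171/4)
obs 2: x=-1 → posterior Inverse-Gamma(9/4, 171/4)
obs 3: x=0 → posterior Inverse-Gamma(11/4, 173/4)
obs 4: x=2 → posterior Inverse-Gamma(13/4, 191/4)
obs 5: x=4 → posterior Inverse-Gamma(15/4, 241/4)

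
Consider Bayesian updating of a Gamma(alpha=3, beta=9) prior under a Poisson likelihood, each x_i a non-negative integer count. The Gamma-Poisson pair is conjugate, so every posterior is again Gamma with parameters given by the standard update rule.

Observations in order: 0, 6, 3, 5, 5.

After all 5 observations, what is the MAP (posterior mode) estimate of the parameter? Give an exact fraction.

obs 1: x=0 → posterior Gamma(3, 10)
obs 2: x=6 → posterior Gamma(9, 11)
obs 3: x=3 → posterior Gamma(12, 12)
obs 4: x=5 → posterior Gamma(17, 13)
obs 5: x=5 → posterior Gamma(22, 14)

3/2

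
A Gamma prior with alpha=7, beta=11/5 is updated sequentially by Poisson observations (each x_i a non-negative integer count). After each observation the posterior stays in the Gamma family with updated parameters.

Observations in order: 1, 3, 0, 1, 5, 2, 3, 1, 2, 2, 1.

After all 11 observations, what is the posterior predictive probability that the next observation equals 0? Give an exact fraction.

obs 1: x=1 → posterior Gamma(8, 16/5)
obs 2: x=3 → posterior Gamma(11, 21/5)
obs 3: x=0 → posterior Gamma(11, 26/5)
obs 4: x=1 → posterior Gamma(12, 31/5)
obs 5: x=5 → posterior Gamma(17, 36/5)
obs 6: x=2 → posterior Gamma(19, 41/5)
obs 7: x=3 → posterior Gamma(22, 46/5)
obs 8: x=1 → posterior Gamma(23, 51/5)
obs 9: x=2 → posterior Gamma(25, 56/5)
obs 10: x=2 → posterior Gamma(27, 61/5)
obs 11: x=1 → posterior Gamma(28, 66/5)

885584884381674959215460640970727566336951893098496/6842798698940938981814244812733146152009703886272161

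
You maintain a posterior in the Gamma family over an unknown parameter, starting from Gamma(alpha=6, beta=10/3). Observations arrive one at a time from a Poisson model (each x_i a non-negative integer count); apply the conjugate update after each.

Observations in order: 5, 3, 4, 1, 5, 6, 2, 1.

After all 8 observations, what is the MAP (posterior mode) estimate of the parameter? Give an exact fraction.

obs 1: x=5 → posterior Gamma(11, 13/3)
obs 2: x=3 → posterior Gamma(14, 16/3)
obs 3: x=4 → posterior Gamma(18, 19/3)
obs 4: x=1 → posterior Gamma(19, 22/3)
obs 5: x=5 → posterior Gamma(24, 25/3)
obs 6: x=6 → posterior Gamma(30, 28/3)
obs 7: x=2 → posterior Gamma(32, 31/3)
obs 8: x=1 → posterior Gamma(33, 34/3)

48/17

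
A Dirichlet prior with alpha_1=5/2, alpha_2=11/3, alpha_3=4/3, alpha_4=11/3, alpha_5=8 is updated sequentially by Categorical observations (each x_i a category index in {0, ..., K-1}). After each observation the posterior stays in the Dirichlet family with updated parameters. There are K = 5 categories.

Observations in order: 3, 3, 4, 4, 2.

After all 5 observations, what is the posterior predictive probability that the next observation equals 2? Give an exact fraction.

obs 1: x=3 → posterior Dirichlet(5/2, 11/3, 4/3, 14/3, 8)
obs 2: x=3 → posterior Dirichlet(5/2, 11/3, 4/3, 17/3, 8)
obs 3: x=4 → posterior Dirichlet(5/2, 11/3, 4/3, 17/3, 9)
obs 4: x=4 → posterior Dirichlet(5/2, 11/3, 4/3, 17/3, 10)
obs 5: x=2 → posterior Dirichlet(5/2, 11/3, 7/3, 17/3, 10)

14/145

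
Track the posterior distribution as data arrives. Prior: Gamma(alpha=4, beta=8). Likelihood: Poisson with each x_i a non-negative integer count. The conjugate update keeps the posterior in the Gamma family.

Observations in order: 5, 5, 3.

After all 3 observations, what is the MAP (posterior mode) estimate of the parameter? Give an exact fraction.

obs 1: x=5 → posterior Gamma(9, 9)
obs 2: x=5 → posterior Gamma(14, 10)
obs 3: x=3 → posterior Gamma(17, 11)

16/11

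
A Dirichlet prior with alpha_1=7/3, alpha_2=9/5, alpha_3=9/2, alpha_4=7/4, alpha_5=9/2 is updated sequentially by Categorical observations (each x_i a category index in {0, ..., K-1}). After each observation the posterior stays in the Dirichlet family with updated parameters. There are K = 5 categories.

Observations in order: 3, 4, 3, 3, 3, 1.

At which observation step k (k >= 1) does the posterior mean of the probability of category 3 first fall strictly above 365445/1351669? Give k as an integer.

obs 1: x=3 → posterior Dirichlet(7/3, 9/5, 9/2, 11/4, 9/2)
obs 2: x=4 → posterior Dirichlet(7/3, 9/5, 9/2, 11/4, 11/2)
obs 3: x=3 → posterior Dirichlet(7/3, 9/5, 9/2, 15/4, 11/2)
obs 4: x=3 → posterior Dirichlet(7/3, 9/5, 9/2, 19/4, 11/2)
obs 5: x=3 → posterior Dirichlet(7/3, 9/5, 9/2, 23/4, 11/2)
obs 6: x=1 → posterior Dirichlet(7/3, 14/5, 9/2, 23/4, 11/2)

k = 5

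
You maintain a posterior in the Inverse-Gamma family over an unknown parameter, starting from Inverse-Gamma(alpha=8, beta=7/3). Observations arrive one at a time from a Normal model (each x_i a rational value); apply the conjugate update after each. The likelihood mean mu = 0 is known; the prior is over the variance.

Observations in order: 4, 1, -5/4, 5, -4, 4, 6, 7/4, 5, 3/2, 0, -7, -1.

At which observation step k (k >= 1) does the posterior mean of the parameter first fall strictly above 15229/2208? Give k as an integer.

k = 12

obs 1: x=4 → posterior Inverse-Gamma(17/2, 31/3)
obs 2: x=1 → posterior Inverse-Gamma(9, 65/6)
obs 3: x=-5/4 → posterior Inverse-Gamma(19/2, 1115/96)
obs 4: x=5 → posterior Inverse-Gamma(10, 2315/96)
obs 5: x=-4 → posterior Inverse-Gamma(21/2, 3083/96)
obs 6: x=4 → posterior Inverse-Gamma(11, 3851/96)
obs 7: x=6 → posterior Inverse-Gamma(23/2, 5579/96)
obs 8: x=7/4 → posterior Inverse-Gamma(12, 2863/48)
obs 9: x=5 → posterior Inverse-Gamma(25/2, 3463/48)
obs 10: x=3/2 → posterior Inverse-Gamma(13, 3517/48)
obs 11: x=0 → posterior Inverse-Gamma(27/2, 3517/48)
obs 12: x=-7 → posterior Inverse-Gamma(14, 4693/48)
obs 13: x=-1 → posterior Inverse-Gamma(29/2, 4717/48)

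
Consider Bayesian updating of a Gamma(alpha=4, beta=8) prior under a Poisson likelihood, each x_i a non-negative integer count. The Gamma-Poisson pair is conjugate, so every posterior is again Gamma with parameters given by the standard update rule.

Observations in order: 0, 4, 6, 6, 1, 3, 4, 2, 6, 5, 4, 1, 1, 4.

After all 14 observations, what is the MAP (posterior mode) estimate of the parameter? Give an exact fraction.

25/11

obs 1: x=0 → posterior Gamma(4, 9)
obs 2: x=4 → posterior Gamma(8, 10)
obs 3: x=6 → posterior Gamma(14, 11)
obs 4: x=6 → posterior Gamma(20, 12)
obs 5: x=1 → posterior Gamma(21, 13)
obs 6: x=3 → posterior Gamma(24, 14)
obs 7: x=4 → posterior Gamma(28, 15)
obs 8: x=2 → posterior Gamma(30, 16)
obs 9: x=6 → posterior Gamma(36, 17)
obs 10: x=5 → posterior Gamma(41, 18)
obs 11: x=4 → posterior Gamma(45, 19)
obs 12: x=1 → posterior Gamma(46, 20)
obs 13: x=1 → posterior Gamma(47, 21)
obs 14: x=4 → posterior Gamma(51, 22)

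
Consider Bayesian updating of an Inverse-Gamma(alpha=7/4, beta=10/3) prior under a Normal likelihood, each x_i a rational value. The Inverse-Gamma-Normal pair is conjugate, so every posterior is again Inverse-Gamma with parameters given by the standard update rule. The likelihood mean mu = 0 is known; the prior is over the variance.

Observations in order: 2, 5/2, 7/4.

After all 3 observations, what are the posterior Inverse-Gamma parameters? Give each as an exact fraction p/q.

obs 1: x=2 → posterior Inverse-Gamma(9/4, 16/3)
obs 2: x=5/2 → posterior Inverse-Gamma(11/4, 203/24)
obs 3: x=7/4 → posterior Inverse-Gamma(13/4, 959/96)

alpha=13/4, beta=959/96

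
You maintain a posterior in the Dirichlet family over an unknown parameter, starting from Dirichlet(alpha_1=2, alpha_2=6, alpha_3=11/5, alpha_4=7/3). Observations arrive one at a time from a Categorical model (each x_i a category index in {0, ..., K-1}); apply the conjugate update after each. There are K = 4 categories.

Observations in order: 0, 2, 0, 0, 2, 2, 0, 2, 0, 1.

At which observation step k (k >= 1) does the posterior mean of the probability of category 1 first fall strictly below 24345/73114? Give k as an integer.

obs 1: x=0 → posterior Dirichlet(3, 6, 11/5, 7/3)
obs 2: x=2 → posterior Dirichlet(3, 6, 16/5, 7/3)
obs 3: x=0 → posterior Dirichlet(4, 6, 16/5, 7/3)
obs 4: x=0 → posterior Dirichlet(5, 6, 16/5, 7/3)
obs 5: x=2 → posterior Dirichlet(5, 6, 21/5, 7/3)
obs 6: x=2 → posterior Dirichlet(5, 6, 26/5, 7/3)
obs 7: x=0 → posterior Dirichlet(6, 6, 26/5, 7/3)
obs 8: x=2 → posterior Dirichlet(6, 6, 31/5, 7/3)
obs 9: x=0 → posterior Dirichlet(7, 6, 31/5, 7/3)
obs 10: x=1 → posterior Dirichlet(7, 7, 31/5, 7/3)

k = 6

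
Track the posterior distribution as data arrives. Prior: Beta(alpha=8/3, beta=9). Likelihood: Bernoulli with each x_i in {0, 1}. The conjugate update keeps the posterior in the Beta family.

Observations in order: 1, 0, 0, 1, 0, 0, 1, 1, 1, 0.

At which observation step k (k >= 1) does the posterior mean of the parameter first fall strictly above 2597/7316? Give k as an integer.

k = 9

obs 1: x=1 → posterior Beta(11/3, 9)
obs 2: x=0 → posterior Beta(11/3, 10)
obs 3: x=0 → posterior Beta(11/3, 11)
obs 4: x=1 → posterior Beta(14/3, 11)
obs 5: x=0 → posterior Beta(14/3, 12)
obs 6: x=0 → posterior Beta(14/3, 13)
obs 7: x=1 → posterior Beta(17/3, 13)
obs 8: x=1 → posterior Beta(20/3, 13)
obs 9: x=1 → posterior Beta(23/3, 13)
obs 10: x=0 → posterior Beta(23/3, 14)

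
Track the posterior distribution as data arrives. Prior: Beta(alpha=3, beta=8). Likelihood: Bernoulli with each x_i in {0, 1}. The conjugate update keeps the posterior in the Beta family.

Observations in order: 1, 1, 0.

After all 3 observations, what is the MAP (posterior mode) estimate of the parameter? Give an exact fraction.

obs 1: x=1 → posterior Beta(4, 8)
obs 2: x=1 → posterior Beta(5, 8)
obs 3: x=0 → posterior Beta(5, 9)

1/3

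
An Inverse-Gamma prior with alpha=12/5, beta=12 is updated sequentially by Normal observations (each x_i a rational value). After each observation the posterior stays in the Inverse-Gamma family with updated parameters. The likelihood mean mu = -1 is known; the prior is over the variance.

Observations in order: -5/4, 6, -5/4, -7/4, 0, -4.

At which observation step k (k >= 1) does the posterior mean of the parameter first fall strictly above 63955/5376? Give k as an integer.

obs 1: x=-5/4 → posterior Inverse-Gamma(29/10, 385/32)
obs 2: x=6 → posterior Inverse-Gamma(17/5, 1169/32)
obs 3: x=-5/4 → posterior Inverse-Gamma(39/10, 585/16)
obs 4: x=-7/4 → posterior Inverse-Gamma(22/5, 1179/32)
obs 5: x=0 → posterior Inverse-Gamma(49/10, 1195/32)
obs 6: x=-4 → posterior Inverse-Gamma(27/5, 1339/32)

k = 2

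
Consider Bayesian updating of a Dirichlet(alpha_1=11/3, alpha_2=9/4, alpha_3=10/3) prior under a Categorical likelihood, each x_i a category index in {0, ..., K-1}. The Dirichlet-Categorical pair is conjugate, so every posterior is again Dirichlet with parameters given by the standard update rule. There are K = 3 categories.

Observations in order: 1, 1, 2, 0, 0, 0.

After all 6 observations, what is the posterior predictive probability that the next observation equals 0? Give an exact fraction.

80/183

obs 1: x=1 → posterior Dirichlet(11/3, 13/4, 10/3)
obs 2: x=1 → posterior Dirichlet(11/3, 17/4, 10/3)
obs 3: x=2 → posterior Dirichlet(11/3, 17/4, 13/3)
obs 4: x=0 → posterior Dirichlet(14/3, 17/4, 13/3)
obs 5: x=0 → posterior Dirichlet(17/3, 17/4, 13/3)
obs 6: x=0 → posterior Dirichlet(20/3, 17/4, 13/3)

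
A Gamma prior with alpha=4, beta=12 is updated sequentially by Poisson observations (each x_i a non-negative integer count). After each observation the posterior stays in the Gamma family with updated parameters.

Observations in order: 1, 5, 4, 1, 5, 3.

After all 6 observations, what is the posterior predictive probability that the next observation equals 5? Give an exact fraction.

obs 1: x=1 → posterior Gamma(5, 13)
obs 2: x=5 → posterior Gamma(10, 14)
obs 3: x=4 → posterior Gamma(14, 15)
obs 4: x=1 → posterior Gamma(15, 16)
obs 5: x=5 → posterior Gamma(20, 17)
obs 6: x=3 → posterior Gamma(23, 18)

6002090920059990240442224853647360/638411683925748518131605316913942641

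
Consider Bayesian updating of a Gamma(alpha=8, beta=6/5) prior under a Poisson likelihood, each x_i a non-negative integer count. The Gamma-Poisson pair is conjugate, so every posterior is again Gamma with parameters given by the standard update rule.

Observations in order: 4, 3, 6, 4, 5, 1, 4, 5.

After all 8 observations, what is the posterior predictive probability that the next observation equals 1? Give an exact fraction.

647654314353339729467993096923113309616683784469801214894979363635200/10241821914347152604855678708449612176289367044291316325717446147052051

obs 1: x=4 → posterior Gamma(12, 11/5)
obs 2: x=3 → posterior Gamma(15, 16/5)
obs 3: x=6 → posterior Gamma(21, 21/5)
obs 4: x=4 → posterior Gamma(25, 26/5)
obs 5: x=5 → posterior Gamma(30, 31/5)
obs 6: x=1 → posterior Gamma(31, 36/5)
obs 7: x=4 → posterior Gamma(35, 41/5)
obs 8: x=5 → posterior Gamma(40, 46/5)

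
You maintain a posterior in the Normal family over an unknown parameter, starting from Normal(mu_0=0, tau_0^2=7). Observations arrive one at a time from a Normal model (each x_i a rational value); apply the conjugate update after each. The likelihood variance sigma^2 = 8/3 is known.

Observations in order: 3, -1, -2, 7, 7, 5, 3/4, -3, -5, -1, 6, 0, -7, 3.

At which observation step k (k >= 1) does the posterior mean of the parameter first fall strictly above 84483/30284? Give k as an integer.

k = 6

obs 1: x=3 → posterior Normal(63/29, 56/29)
obs 2: x=-1 → posterior Normal(21/25, 28/25)
obs 3: x=-2 → posterior Normal(0, 56/71)
obs 4: x=7 → posterior Normal(147/92, 14/23)
obs 5: x=7 → posterior Normal(294/113, 56/113)
obs 6: x=5 → posterior Normal(399/134, 28/67)
obs 7: x=3/4 → posterior Normal(1659/620, 56/155)
obs 8: x=-3 → posterior Normal(1407/704, 7/22)
obs 9: x=-5 → posterior Normal(987/788, 56/197)
obs 10: x=-1 → posterior Normal(903/872, 28/109)
obs 11: x=6 → posterior Normal(1407/956, 56/239)
obs 12: x=0 → posterior Normal(1407/1040, 14/65)
obs 13: x=-7 → posterior Normal(819/1124, 56/281)
obs 14: x=3 → posterior Normal(1071/1208, 28/151)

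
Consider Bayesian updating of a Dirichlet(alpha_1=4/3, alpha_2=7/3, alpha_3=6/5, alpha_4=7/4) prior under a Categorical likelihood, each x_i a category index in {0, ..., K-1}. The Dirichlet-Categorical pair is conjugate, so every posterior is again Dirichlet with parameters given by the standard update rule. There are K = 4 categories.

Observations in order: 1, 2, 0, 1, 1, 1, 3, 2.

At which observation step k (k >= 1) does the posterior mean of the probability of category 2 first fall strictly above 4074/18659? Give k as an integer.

k = 2

obs 1: x=1 → posterior Dirichlet(4/3, 10/3, 6/5, 7/4)
obs 2: x=2 → posterior Dirichlet(4/3, 10/3, 11/5, 7/4)
obs 3: x=0 → posterior Dirichlet(7/3, 10/3, 11/5, 7/4)
obs 4: x=1 → posterior Dirichlet(7/3, 13/3, 11/5, 7/4)
obs 5: x=1 → posterior Dirichlet(7/3, 16/3, 11/5, 7/4)
obs 6: x=1 → posterior Dirichlet(7/3, 19/3, 11/5, 7/4)
obs 7: x=3 → posterior Dirichlet(7/3, 19/3, 11/5, 11/4)
obs 8: x=2 → posterior Dirichlet(7/3, 19/3, 16/5, 11/4)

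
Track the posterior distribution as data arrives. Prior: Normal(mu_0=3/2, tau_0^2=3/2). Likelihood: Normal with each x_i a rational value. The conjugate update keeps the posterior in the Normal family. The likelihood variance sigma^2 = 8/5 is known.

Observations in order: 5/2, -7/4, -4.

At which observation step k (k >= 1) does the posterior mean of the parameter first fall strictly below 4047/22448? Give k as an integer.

obs 1: x=5/2 → posterior Normal(123/62, 24/31)
obs 2: x=-7/4 → posterior Normal(141/184, 12/23)
obs 3: x=-4 → posterior Normal(-99/244, 24/61)

k = 3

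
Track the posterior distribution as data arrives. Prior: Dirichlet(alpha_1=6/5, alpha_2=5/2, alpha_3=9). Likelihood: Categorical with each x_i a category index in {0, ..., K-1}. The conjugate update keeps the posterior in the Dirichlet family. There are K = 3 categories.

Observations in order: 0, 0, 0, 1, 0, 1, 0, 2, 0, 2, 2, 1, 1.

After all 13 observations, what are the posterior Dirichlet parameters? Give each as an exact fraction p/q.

alpha_1=36/5, alpha_2=13/2, alpha_3=12

obs 1: x=0 → posterior Dirichlet(11/5, 5/2, 9)
obs 2: x=0 → posterior Dirichlet(16/5, 5/2, 9)
obs 3: x=0 → posterior Dirichlet(21/5, 5/2, 9)
obs 4: x=1 → posterior Dirichlet(21/5, 7/2, 9)
obs 5: x=0 → posterior Dirichlet(26/5, 7/2, 9)
obs 6: x=1 → posterior Dirichlet(26/5, 9/2, 9)
obs 7: x=0 → posterior Dirichlet(31/5, 9/2, 9)
obs 8: x=2 → posterior Dirichlet(31/5, 9/2, 10)
obs 9: x=0 → posterior Dirichlet(36/5, 9/2, 10)
obs 10: x=2 → posterior Dirichlet(36/5, 9/2, 11)
obs 11: x=2 → posterior Dirichlet(36/5, 9/2, 12)
obs 12: x=1 → posterior Dirichlet(36/5, 11/2, 12)
obs 13: x=1 → posterior Dirichlet(36/5, 13/2, 12)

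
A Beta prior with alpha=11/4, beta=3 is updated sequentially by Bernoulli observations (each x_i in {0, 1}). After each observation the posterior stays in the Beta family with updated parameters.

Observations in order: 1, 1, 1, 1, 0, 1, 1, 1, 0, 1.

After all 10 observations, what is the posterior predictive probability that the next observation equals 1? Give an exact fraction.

43/63

obs 1: x=1 → posterior Beta(15/4, 3)
obs 2: x=1 → posterior Beta(19/4, 3)
obs 3: x=1 → posterior Beta(23/4, 3)
obs 4: x=1 → posterior Beta(27/4, 3)
obs 5: x=0 → posterior Beta(27/4, 4)
obs 6: x=1 → posterior Beta(31/4, 4)
obs 7: x=1 → posterior Beta(35/4, 4)
obs 8: x=1 → posterior Beta(39/4, 4)
obs 9: x=0 → posterior Beta(39/4, 5)
obs 10: x=1 → posterior Beta(43/4, 5)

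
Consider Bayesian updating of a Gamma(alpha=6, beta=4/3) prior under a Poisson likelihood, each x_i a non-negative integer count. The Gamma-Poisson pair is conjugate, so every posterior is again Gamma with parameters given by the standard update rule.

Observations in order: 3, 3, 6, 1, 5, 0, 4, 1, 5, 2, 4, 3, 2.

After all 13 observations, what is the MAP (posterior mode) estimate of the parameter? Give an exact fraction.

132/43

obs 1: x=3 → posterior Gamma(9, 7/3)
obs 2: x=3 → posterior Gamma(12, 10/3)
obs 3: x=6 → posterior Gamma(18, 13/3)
obs 4: x=1 → posterior Gamma(19, 16/3)
obs 5: x=5 → posterior Gamma(24, 19/3)
obs 6: x=0 → posterior Gamma(24, 22/3)
obs 7: x=4 → posterior Gamma(28, 25/3)
obs 8: x=1 → posterior Gamma(29, 28/3)
obs 9: x=5 → posterior Gamma(34, 31/3)
obs 10: x=2 → posterior Gamma(36, 34/3)
obs 11: x=4 → posterior Gamma(40, 37/3)
obs 12: x=3 → posterior Gamma(43, 40/3)
obs 13: x=2 → posterior Gamma(45, 43/3)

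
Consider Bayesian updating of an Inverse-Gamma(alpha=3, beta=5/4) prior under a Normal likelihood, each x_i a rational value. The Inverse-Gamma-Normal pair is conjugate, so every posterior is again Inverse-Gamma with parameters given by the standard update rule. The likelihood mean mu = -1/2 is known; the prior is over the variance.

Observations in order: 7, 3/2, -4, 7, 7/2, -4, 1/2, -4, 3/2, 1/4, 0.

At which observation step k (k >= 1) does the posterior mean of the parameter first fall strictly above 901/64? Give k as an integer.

obs 1: x=7 → posterior Inverse-Gamma(7/2, 235/8)
obs 2: x=3/2 → posterior Inverse-Gamma(4, 251/8)
obs 3: x=-4 → posterior Inverse-Gamma(9/2, 75/2)
obs 4: x=7 → posterior Inverse-Gamma(5, 525/8)
obs 5: x=7/2 → posterior Inverse-Gamma(11/2, 589/8)
obs 6: x=-4 → posterior Inverse-Gamma(6, 319/4)
obs 7: x=1/2 → posterior Inverse-Gamma(13/2, 321/4)
obs 8: x=-4 → posterior Inverse-Gamma(7, 691/8)
obs 9: x=3/2 → posterior Inverse-Gamma(15/2, 707/8)
obs 10: x=1/4 → posterior Inverse-Gamma(8, 2837/32)
obs 11: x=0 → posterior Inverse-Gamma(17/2, 2841/32)

k = 4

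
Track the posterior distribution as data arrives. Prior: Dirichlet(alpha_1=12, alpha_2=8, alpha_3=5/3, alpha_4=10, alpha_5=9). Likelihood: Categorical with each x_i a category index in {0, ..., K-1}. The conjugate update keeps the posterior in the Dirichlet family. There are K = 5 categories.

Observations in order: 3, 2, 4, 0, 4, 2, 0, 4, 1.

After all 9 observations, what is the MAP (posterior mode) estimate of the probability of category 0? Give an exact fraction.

39/134

obs 1: x=3 → posterior Dirichlet(12, 8, 5/3, 11, 9)
obs 2: x=2 → posterior Dirichlet(12, 8, 8/3, 11, 9)
obs 3: x=4 → posterior Dirichlet(12, 8, 8/3, 11, 10)
obs 4: x=0 → posterior Dirichlet(13, 8, 8/3, 11, 10)
obs 5: x=4 → posterior Dirichlet(13, 8, 8/3, 11, 11)
obs 6: x=2 → posterior Dirichlet(13, 8, 11/3, 11, 11)
obs 7: x=0 → posterior Dirichlet(14, 8, 11/3, 11, 11)
obs 8: x=4 → posterior Dirichlet(14, 8, 11/3, 11, 12)
obs 9: x=1 → posterior Dirichlet(14, 9, 11/3, 11, 12)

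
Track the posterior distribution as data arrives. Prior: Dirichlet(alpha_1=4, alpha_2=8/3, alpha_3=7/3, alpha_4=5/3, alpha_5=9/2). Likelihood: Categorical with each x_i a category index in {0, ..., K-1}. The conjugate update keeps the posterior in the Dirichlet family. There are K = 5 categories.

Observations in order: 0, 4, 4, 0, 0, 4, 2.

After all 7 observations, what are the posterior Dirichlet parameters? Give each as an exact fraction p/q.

obs 1: x=0 → posterior Dirichlet(5, 8/3, 7/3, 5/3, 9/2)
obs 2: x=4 → posterior Dirichlet(5, 8/3, 7/3, 5/3, 11/2)
obs 3: x=4 → posterior Dirichlet(5, 8/3, 7/3, 5/3, 13/2)
obs 4: x=0 → posterior Dirichlet(6, 8/3, 7/3, 5/3, 13/2)
obs 5: x=0 → posterior Dirichlet(7, 8/3, 7/3, 5/3, 13/2)
obs 6: x=4 → posterior Dirichlet(7, 8/3, 7/3, 5/3, 15/2)
obs 7: x=2 → posterior Dirichlet(7, 8/3, 10/3, 5/3, 15/2)

alpha_1=7, alpha_2=8/3, alpha_3=10/3, alpha_4=5/3, alpha_5=15/2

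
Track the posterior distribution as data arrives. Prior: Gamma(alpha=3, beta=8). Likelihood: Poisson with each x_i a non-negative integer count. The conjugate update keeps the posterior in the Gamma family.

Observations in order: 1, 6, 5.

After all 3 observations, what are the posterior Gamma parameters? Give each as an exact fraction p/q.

alpha=15, beta=11

obs 1: x=1 → posterior Gamma(4, 9)
obs 2: x=6 → posterior Gamma(10, 10)
obs 3: x=5 → posterior Gamma(15, 11)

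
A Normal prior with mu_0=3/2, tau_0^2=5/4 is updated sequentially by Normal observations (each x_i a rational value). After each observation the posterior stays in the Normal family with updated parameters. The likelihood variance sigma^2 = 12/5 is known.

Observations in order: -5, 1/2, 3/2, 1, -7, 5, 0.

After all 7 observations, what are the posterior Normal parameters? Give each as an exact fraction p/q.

mu_0=-28/223, tau_0^2=60/223

obs 1: x=-5 → posterior Normal(-53/73, 60/73)
obs 2: x=1/2 → posterior Normal(-81/196, 30/49)
obs 3: x=3/2 → posterior Normal(-1/41, 20/41)
obs 4: x=1 → posterior Normal(11/74, 15/37)
obs 5: x=-7 → posterior Normal(-153/173, 60/173)
obs 6: x=5 → posterior Normal(-14/99, 10/33)
obs 7: x=0 → posterior Normal(-28/223, 60/223)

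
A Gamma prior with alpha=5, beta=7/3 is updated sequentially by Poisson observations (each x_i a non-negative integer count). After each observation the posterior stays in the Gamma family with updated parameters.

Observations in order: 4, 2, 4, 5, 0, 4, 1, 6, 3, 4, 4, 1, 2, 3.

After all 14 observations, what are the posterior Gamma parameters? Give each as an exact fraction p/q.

alpha=48, beta=49/3

obs 1: x=4 → posterior Gamma(9, 10/3)
obs 2: x=2 → posterior Gamma(11, 13/3)
obs 3: x=4 → posterior Gamma(15, 16/3)
obs 4: x=5 → posterior Gamma(20, 19/3)
obs 5: x=0 → posterior Gamma(20, 22/3)
obs 6: x=4 → posterior Gamma(24, 25/3)
obs 7: x=1 → posterior Gamma(25, 28/3)
obs 8: x=6 → posterior Gamma(31, 31/3)
obs 9: x=3 → posterior Gamma(34, 34/3)
obs 10: x=4 → posterior Gamma(38, 37/3)
obs 11: x=4 → posterior Gamma(42, 40/3)
obs 12: x=1 → posterior Gamma(43, 43/3)
obs 13: x=2 → posterior Gamma(45, 46/3)
obs 14: x=3 → posterior Gamma(48, 49/3)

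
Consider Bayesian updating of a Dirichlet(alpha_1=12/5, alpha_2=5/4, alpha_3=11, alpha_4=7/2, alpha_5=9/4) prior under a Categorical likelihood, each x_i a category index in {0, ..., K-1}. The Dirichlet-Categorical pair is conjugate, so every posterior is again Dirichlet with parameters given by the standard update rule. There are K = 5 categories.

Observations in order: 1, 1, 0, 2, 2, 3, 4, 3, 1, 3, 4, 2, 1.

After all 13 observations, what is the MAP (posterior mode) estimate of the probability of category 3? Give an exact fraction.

obs 1: x=1 → posterior Dirichlet(12/5, 9/4, 11, 7/2, 9/4)
obs 2: x=1 → posterior Dirichlet(12/5, 13/4, 11, 7/2, 9/4)
obs 3: x=0 → posterior Dirichlet(17/5, 13/4, 11, 7/2, 9/4)
obs 4: x=2 → posterior Dirichlet(17/5, 13/4, 12, 7/2, 9/4)
obs 5: x=2 → posterior Dirichlet(17/5, 13/4, 13, 7/2, 9/4)
obs 6: x=3 → posterior Dirichlet(17/5, 13/4, 13, 9/2, 9/4)
obs 7: x=4 → posterior Dirichlet(17/5, 13/4, 13, 9/2, 13/4)
obs 8: x=3 → posterior Dirichlet(17/5, 13/4, 13, 11/2, 13/4)
obs 9: x=1 → posterior Dirichlet(17/5, 17/4, 13, 11/2, 13/4)
obs 10: x=3 → posterior Dirichlet(17/5, 17/4, 13, 13/2, 13/4)
obs 11: x=4 → posterior Dirichlet(17/5, 17/4, 13, 13/2, 17/4)
obs 12: x=2 → posterior Dirichlet(17/5, 17/4, 14, 13/2, 17/4)
obs 13: x=1 → posterior Dirichlet(17/5, 21/4, 14, 13/2, 17/4)

55/284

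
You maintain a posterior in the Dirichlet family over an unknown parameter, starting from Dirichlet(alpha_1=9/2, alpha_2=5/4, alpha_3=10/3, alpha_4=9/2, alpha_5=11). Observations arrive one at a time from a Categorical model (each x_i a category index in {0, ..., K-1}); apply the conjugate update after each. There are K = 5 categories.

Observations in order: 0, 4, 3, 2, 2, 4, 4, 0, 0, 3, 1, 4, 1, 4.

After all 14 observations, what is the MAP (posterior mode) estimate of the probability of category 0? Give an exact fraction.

6/31

obs 1: x=0 → posterior Dirichlet(11/2, 5/4, 10/3, 9/2, 11)
obs 2: x=4 → posterior Dirichlet(11/2, 5/4, 10/3, 9/2, 12)
obs 3: x=3 → posterior Dirichlet(11/2, 5/4, 10/3, 11/2, 12)
obs 4: x=2 → posterior Dirichlet(11/2, 5/4, 13/3, 11/2, 12)
obs 5: x=2 → posterior Dirichlet(11/2, 5/4, 16/3, 11/2, 12)
obs 6: x=4 → posterior Dirichlet(11/2, 5/4, 16/3, 11/2, 13)
obs 7: x=4 → posterior Dirichlet(11/2, 5/4, 16/3, 11/2, 14)
obs 8: x=0 → posterior Dirichlet(13/2, 5/4, 16/3, 11/2, 14)
obs 9: x=0 → posterior Dirichlet(15/2, 5/4, 16/3, 11/2, 14)
obs 10: x=3 → posterior Dirichlet(15/2, 5/4, 16/3, 13/2, 14)
obs 11: x=1 → posterior Dirichlet(15/2, 9/4, 16/3, 13/2, 14)
obs 12: x=4 → posterior Dirichlet(15/2, 9/4, 16/3, 13/2, 15)
obs 13: x=1 → posterior Dirichlet(15/2, 13/4, 16/3, 13/2, 15)
obs 14: x=4 → posterior Dirichlet(15/2, 13/4, 16/3, 13/2, 16)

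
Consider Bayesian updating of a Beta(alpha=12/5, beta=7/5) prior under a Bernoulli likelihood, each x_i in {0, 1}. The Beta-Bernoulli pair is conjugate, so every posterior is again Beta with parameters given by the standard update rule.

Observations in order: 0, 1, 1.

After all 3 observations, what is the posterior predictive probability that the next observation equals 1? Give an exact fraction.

11/17

obs 1: x=0 → posterior Beta(12/5, 12/5)
obs 2: x=1 → posterior Beta(17/5, 12/5)
obs 3: x=1 → posterior Beta(22/5, 12/5)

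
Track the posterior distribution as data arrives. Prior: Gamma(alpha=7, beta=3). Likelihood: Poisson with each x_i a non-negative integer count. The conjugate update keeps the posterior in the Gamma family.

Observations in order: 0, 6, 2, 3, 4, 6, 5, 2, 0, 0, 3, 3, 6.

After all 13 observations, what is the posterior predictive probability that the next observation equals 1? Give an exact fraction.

obs 1: x=0 → posterior Gamma(7, 4)
obs 2: x=6 → posterior Gamma(13, 5)
obs 3: x=2 → posterior Gamma(15, 6)
obs 4: x=3 → posterior Gamma(18, 7)
obs 5: x=4 → posterior Gamma(22, 8)
obs 6: x=6 → posterior Gamma(28, 9)
obs 7: x=5 → posterior Gamma(33, 10)
obs 8: x=2 → posterior Gamma(35, 11)
obs 9: x=0 → posterior Gamma(35, 12)
obs 10: x=0 → posterior Gamma(35, 13)
obs 11: x=3 → posterior Gamma(38, 14)
obs 12: x=3 → posterior Gamma(41, 15)
obs 13: x=6 → posterior Gamma(47, 16)

18438986347698374743767631430672520097300669118113101381632/115225400457255426923013053222916919834651165519677685328641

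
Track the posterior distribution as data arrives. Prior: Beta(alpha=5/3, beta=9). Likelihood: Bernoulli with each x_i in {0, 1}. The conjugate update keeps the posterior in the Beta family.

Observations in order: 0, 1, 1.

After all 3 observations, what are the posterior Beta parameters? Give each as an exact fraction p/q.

alpha=11/3, beta=10

obs 1: x=0 → posterior Beta(5/3, 10)
obs 2: x=1 → posterior Beta(8/3, 10)
obs 3: x=1 → posterior Beta(11/3, 10)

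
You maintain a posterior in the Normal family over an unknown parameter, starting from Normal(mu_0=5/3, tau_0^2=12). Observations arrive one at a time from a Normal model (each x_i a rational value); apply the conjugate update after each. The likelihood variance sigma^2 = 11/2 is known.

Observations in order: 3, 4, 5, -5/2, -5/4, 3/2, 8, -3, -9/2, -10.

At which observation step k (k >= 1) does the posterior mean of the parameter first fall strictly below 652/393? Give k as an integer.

obs 1: x=3 → posterior Normal(271/105, 132/35)
obs 2: x=4 → posterior Normal(559/177, 132/59)
obs 3: x=5 → posterior Normal(919/249, 132/83)
obs 4: x=-5/2 → posterior Normal(739/321, 132/107)
obs 5: x=-5/4 → posterior Normal(649/393, 132/131)
obs 6: x=3/2 → posterior Normal(757/465, 132/155)
obs 7: x=8 → posterior Normal(1333/537, 132/179)
obs 8: x=-3 → posterior Normal(1117/609, 132/203)
obs 9: x=-9/2 → posterior Normal(793/681, 132/227)
obs 10: x=-10 → posterior Normal(73/753, 132/251)

k = 5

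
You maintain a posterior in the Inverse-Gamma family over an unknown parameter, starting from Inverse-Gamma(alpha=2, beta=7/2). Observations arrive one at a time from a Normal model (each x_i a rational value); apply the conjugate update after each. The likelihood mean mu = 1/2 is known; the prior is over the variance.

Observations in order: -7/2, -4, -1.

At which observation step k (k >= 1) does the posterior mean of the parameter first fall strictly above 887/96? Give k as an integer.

k = 2

obs 1: x=-7/2 → posterior Inverse-Gamma(5/2, 23/2)
obs 2: x=-4 → posterior Inverse-Gamma(3, 173/8)
obs 3: x=-1 → posterior Inverse-Gamma(7/2, 91/4)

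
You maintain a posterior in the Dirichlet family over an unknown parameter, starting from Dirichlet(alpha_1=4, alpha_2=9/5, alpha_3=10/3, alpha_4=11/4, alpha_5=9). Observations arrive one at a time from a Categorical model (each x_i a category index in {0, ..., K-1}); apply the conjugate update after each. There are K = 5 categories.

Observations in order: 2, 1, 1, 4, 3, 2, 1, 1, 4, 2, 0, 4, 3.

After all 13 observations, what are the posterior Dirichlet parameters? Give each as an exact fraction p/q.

obs 1: x=2 → posterior Dirichlet(4, 9/5, 13/3, 11/4, 9)
obs 2: x=1 → posterior Dirichlet(4, 14/5, 13/3, 11/4, 9)
obs 3: x=1 → posterior Dirichlet(4, 19/5, 13/3, 11/4, 9)
obs 4: x=4 → posterior Dirichlet(4, 19/5, 13/3, 11/4, 10)
obs 5: x=3 → posterior Dirichlet(4, 19/5, 13/3, 15/4, 10)
obs 6: x=2 → posterior Dirichlet(4, 19/5, 16/3, 15/4, 10)
obs 7: x=1 → posterior Dirichlet(4, 24/5, 16/3, 15/4, 10)
obs 8: x=1 → posterior Dirichlet(4, 29/5, 16/3, 15/4, 10)
obs 9: x=4 → posterior Dirichlet(4, 29/5, 16/3, 15/4, 11)
obs 10: x=2 → posterior Dirichlet(4, 29/5, 19/3, 15/4, 11)
obs 11: x=0 → posterior Dirichlet(5, 29/5, 19/3, 15/4, 11)
obs 12: x=4 → posterior Dirichlet(5, 29/5, 19/3, 15/4, 12)
obs 13: x=3 → posterior Dirichlet(5, 29/5, 19/3, 19/4, 12)

alpha_1=5, alpha_2=29/5, alpha_3=19/3, alpha_4=19/4, alpha_5=12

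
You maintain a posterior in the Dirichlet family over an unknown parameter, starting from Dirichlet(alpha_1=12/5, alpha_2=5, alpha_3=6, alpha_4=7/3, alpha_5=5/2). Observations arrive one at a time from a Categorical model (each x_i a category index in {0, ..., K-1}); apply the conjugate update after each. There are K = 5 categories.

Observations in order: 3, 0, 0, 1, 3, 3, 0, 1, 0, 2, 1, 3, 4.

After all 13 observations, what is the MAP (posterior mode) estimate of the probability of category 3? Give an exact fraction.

obs 1: x=3 → posterior Dirichlet(12/5, 5, 6, 10/3, 5/2)
obs 2: x=0 → posterior Dirichlet(17/5, 5, 6, 10/3, 5/2)
obs 3: x=0 → posterior Dirichlet(22/5, 5, 6, 10/3, 5/2)
obs 4: x=1 → posterior Dirichlet(22/5, 6, 6, 10/3, 5/2)
obs 5: x=3 → posterior Dirichlet(22/5, 6, 6, 13/3, 5/2)
obs 6: x=3 → posterior Dirichlet(22/5, 6, 6, 16/3, 5/2)
obs 7: x=0 → posterior Dirichlet(27/5, 6, 6, 16/3, 5/2)
obs 8: x=1 → posterior Dirichlet(27/5, 7, 6, 16/3, 5/2)
obs 9: x=0 → posterior Dirichlet(32/5, 7, 6, 16/3, 5/2)
obs 10: x=2 → posterior Dirichlet(32/5, 7, 7, 16/3, 5/2)
obs 11: x=1 → posterior Dirichlet(32/5, 8, 7, 16/3, 5/2)
obs 12: x=3 → posterior Dirichlet(32/5, 8, 7, 19/3, 5/2)
obs 13: x=4 → posterior Dirichlet(32/5, 8, 7, 19/3, 7/2)

160/787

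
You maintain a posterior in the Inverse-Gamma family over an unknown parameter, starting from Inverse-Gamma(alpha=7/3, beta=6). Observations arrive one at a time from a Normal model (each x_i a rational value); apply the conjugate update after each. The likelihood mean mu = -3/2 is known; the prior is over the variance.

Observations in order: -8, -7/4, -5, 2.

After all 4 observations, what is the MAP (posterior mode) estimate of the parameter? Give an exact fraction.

3783/512

obs 1: x=-8 → posterior Inverse-Gamma(17/6, 217/8)
obs 2: x=-7/4 → posterior Inverse-Gamma(10/3, 869/32)
obs 3: x=-5 → posterior Inverse-Gamma(23/6, 1065/32)
obs 4: x=2 → posterior Inverse-Gamma(13/3, 1261/32)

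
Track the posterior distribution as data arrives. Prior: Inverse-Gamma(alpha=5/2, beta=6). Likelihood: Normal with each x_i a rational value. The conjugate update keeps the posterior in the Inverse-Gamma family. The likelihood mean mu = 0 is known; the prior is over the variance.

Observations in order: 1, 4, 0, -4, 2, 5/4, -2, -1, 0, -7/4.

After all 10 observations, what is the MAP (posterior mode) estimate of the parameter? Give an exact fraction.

obs 1: x=1 → posterior Inverse-Gamma(3, 13/2)
obs 2: x=4 → posterior Inverse-Gamma(7/2, 29/2)
obs 3: x=0 → posterior Inverse-Gamma(4, 29/2)
obs 4: x=-4 → posterior Inverse-Gamma(9/2, 45/2)
obs 5: x=2 → posterior Inverse-Gamma(5, 49/2)
obs 6: x=5/4 → posterior Inverse-Gamma(11/2, 809/32)
obs 7: x=-2 → posterior Inverse-Gamma(6, 873/32)
obs 8: x=-1 → posterior Inverse-Gamma(13/2, 889/32)
obs 9: x=0 → posterior Inverse-Gamma(7, 889/32)
obs 10: x=-7/4 → posterior Inverse-Gamma(15/2, 469/16)

469/136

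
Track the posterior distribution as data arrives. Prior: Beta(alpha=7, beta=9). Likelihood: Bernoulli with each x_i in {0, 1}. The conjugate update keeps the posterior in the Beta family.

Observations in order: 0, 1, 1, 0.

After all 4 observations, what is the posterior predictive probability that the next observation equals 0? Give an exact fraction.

obs 1: x=0 → posterior Beta(7, 10)
obs 2: x=1 → posterior Beta(8, 10)
obs 3: x=1 → posterior Beta(9, 10)
obs 4: x=0 → posterior Beta(9, 11)

11/20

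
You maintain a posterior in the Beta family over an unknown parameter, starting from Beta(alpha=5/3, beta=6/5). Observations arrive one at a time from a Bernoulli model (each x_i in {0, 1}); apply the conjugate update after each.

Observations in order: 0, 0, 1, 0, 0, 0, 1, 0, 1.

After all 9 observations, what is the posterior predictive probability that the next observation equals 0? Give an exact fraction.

obs 1: x=0 → posterior Beta(5/3, 11/5)
obs 2: x=0 → posterior Beta(5/3, 16/5)
obs 3: x=1 → posterior Beta(8/3, 16/5)
obs 4: x=0 → posterior Beta(8/3, 21/5)
obs 5: x=0 → posterior Beta(8/3, 26/5)
obs 6: x=0 → posterior Beta(8/3, 31/5)
obs 7: x=1 → posterior Beta(11/3, 31/5)
obs 8: x=0 → posterior Beta(11/3, 36/5)
obs 9: x=1 → posterior Beta(14/3, 36/5)

54/89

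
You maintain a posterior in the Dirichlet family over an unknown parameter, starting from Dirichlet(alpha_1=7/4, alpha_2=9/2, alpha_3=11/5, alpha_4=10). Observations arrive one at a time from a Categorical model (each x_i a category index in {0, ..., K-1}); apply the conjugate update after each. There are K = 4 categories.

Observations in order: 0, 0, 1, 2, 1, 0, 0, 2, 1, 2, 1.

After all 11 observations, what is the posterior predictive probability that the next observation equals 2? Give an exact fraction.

104/589

obs 1: x=0 → posterior Dirichlet(11/4, 9/2, 11/5, 10)
obs 2: x=0 → posterior Dirichlet(15/4, 9/2, 11/5, 10)
obs 3: x=1 → posterior Dirichlet(15/4, 11/2, 11/5, 10)
obs 4: x=2 → posterior Dirichlet(15/4, 11/2, 16/5, 10)
obs 5: x=1 → posterior Dirichlet(15/4, 13/2, 16/5, 10)
obs 6: x=0 → posterior Dirichlet(19/4, 13/2, 16/5, 10)
obs 7: x=0 → posterior Dirichlet(23/4, 13/2, 16/5, 10)
obs 8: x=2 → posterior Dirichlet(23/4, 13/2, 21/5, 10)
obs 9: x=1 → posterior Dirichlet(23/4, 15/2, 21/5, 10)
obs 10: x=2 → posterior Dirichlet(23/4, 15/2, 26/5, 10)
obs 11: x=1 → posterior Dirichlet(23/4, 17/2, 26/5, 10)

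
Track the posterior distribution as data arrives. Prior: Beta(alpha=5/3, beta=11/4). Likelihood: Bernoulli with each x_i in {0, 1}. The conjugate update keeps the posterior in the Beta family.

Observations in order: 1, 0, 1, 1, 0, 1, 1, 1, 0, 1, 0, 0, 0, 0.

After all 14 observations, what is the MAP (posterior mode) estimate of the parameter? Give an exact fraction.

obs 1: x=1 → posterior Beta(8/3, 11/4)
obs 2: x=0 → posterior Beta(8/3, 15/4)
obs 3: x=1 → posterior Beta(11/3, 15/4)
obs 4: x=1 → posterior Beta(14/3, 15/4)
obs 5: x=0 → posterior Beta(14/3, 19/4)
obs 6: x=1 → posterior Beta(17/3, 19/4)
obs 7: x=1 → posterior Beta(20/3, 19/4)
obs 8: x=1 → posterior Beta(23/3, 19/4)
obs 9: x=0 → posterior Beta(23/3, 23/4)
obs 10: x=1 → posterior Beta(26/3, 23/4)
obs 11: x=0 → posterior Beta(26/3, 27/4)
obs 12: x=0 → posterior Beta(26/3, 31/4)
obs 13: x=0 → posterior Beta(26/3, 35/4)
obs 14: x=0 → posterior Beta(26/3, 39/4)

92/197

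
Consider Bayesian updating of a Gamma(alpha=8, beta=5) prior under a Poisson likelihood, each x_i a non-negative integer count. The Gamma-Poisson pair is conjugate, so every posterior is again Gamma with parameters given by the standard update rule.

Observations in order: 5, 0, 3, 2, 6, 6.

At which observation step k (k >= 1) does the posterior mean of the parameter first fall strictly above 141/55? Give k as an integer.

obs 1: x=5 → posterior Gamma(13, 6)
obs 2: x=0 → posterior Gamma(13, 7)
obs 3: x=3 → posterior Gamma(16, 8)
obs 4: x=2 → posterior Gamma(18, 9)
obs 5: x=6 → posterior Gamma(24, 10)
obs 6: x=6 → posterior Gamma(30, 11)

k = 6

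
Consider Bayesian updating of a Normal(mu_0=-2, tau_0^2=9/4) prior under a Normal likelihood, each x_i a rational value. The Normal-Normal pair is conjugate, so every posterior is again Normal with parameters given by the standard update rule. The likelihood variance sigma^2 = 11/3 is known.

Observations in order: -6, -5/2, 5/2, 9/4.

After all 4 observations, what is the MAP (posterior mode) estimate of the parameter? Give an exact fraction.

-757/608

obs 1: x=-6 → posterior Normal(-250/71, 99/71)
obs 2: x=-5/2 → posterior Normal(-635/196, 99/98)
obs 3: x=5/2 → posterior Normal(-2, 99/125)
obs 4: x=9/4 → posterior Normal(-757/608, 99/152)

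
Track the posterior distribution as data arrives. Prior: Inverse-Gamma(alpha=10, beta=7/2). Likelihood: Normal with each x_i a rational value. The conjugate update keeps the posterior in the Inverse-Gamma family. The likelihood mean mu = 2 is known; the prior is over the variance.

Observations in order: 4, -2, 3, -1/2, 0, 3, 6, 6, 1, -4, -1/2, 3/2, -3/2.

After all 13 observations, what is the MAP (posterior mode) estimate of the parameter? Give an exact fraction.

obs 1: x=4 → posterior Inverse-Gamma(21/2, 11/2)
obs 2: x=-2 → posterior Inverse-Gamma(11, 27/2)
obs 3: x=3 → posterior Inverse-Gamma(23/2, 14)
obs 4: x=-1/2 → posterior Inverse-Gamma(12, 137/8)
obs 5: x=0 → posterior Inverse-Gamma(25/2, 153/8)
obs 6: x=3 → posterior Inverse-Gamma(13, 157/8)
obs 7: x=6 → posterior Inverse-Gamma(27/2, 221/8)
obs 8: x=6 → posterior Inverse-Gamma(14, 285/8)
obs 9: x=1 → posterior Inverse-Gamma(29/2, 289/8)
obs 10: x=-4 → posterior Inverse-Gamma(15, 433/8)
obs 11: x=-1/2 → posterior Inverse-Gamma(31/2, 229/4)
obs 12: x=3/2 → posterior Inverse-Gamma(16, 459/8)
obs 13: x=-3/2 → posterior Inverse-Gamma(33/2, 127/2)

127/35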